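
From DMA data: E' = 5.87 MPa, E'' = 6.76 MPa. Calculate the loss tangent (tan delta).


tan delta = E'' / E'
= 6.76 / 5.87
= 1.1516

tan delta = 1.1516


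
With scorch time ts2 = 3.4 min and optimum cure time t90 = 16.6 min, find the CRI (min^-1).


CRI = 100 / (t90 - ts2)
= 100 / (16.6 - 3.4)
= 100 / 13.2
= 7.58 min^-1

7.58 min^-1


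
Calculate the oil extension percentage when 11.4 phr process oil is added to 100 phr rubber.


Oil % = oil / (100 + oil) * 100
= 11.4 / (100 + 11.4) * 100
= 11.4 / 111.4 * 100
= 10.23%

10.23%


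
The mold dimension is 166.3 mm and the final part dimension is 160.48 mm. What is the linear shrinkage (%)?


Shrinkage = (mold - part) / mold * 100
= (166.3 - 160.48) / 166.3 * 100
= 5.82 / 166.3 * 100
= 3.5%

3.5%


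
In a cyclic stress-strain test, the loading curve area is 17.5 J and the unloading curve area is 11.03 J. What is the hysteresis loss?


Hysteresis loss = loading - unloading
= 17.5 - 11.03
= 6.47 J

6.47 J


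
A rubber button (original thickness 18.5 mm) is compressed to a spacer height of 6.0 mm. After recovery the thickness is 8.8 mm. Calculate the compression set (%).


CS = (t0 - recovered) / (t0 - ts) * 100
= (18.5 - 8.8) / (18.5 - 6.0) * 100
= 9.7 / 12.5 * 100
= 77.6%

77.6%


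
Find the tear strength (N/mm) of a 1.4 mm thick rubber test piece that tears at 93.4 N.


Tear strength = force / thickness
= 93.4 / 1.4
= 66.71 N/mm

66.71 N/mm


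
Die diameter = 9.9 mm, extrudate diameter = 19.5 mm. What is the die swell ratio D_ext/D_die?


Die swell ratio = D_extrudate / D_die
= 19.5 / 9.9
= 1.97

Die swell = 1.97


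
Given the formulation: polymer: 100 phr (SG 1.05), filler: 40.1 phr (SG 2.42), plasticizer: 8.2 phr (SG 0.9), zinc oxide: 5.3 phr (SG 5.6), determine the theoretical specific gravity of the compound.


Sum of weights = 153.6
Volume contributions:
  polymer: 100/1.05 = 95.2381
  filler: 40.1/2.42 = 16.5702
  plasticizer: 8.2/0.9 = 9.1111
  zinc oxide: 5.3/5.6 = 0.9464
Sum of volumes = 121.8659
SG = 153.6 / 121.8659 = 1.26

SG = 1.26


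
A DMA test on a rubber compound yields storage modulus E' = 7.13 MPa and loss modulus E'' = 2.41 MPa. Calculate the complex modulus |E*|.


|E*| = sqrt(E'^2 + E''^2)
= sqrt(7.13^2 + 2.41^2)
= sqrt(50.8369 + 5.8081)
= 7.526 MPa

7.526 MPa


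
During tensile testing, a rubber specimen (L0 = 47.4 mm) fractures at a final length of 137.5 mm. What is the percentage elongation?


Elongation = (Lf - L0) / L0 * 100
= (137.5 - 47.4) / 47.4 * 100
= 90.1 / 47.4 * 100
= 190.1%

190.1%


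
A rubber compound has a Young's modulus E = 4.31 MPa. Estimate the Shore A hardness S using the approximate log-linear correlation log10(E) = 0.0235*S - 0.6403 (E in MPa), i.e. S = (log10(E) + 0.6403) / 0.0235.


log10(E) = 0.0235*S - 0.6403  =>  S = (log10(E) + 0.6403) / 0.0235
log10(4.31) = 0.634477
S = (0.634477 + 0.6403) / 0.0235 = 1.274777 / 0.0235
S = 54.2

Shore A = 54.2


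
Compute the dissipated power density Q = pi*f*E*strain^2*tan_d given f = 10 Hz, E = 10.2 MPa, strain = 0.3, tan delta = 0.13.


Q = pi * f * E * strain^2 * tan_d
= pi * 10 * 10.2 * 0.3^2 * 0.13
= pi * 10 * 10.2 * 0.0900 * 0.13
= 3.7492

Q = 3.7492


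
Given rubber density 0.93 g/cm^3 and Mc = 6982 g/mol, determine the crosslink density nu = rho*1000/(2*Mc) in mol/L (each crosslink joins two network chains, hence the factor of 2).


nu = rho * 1000 / (2 * Mc)
nu = 0.93 * 1000 / (2 * 6982)
nu = 930.0 / 13964
nu = 0.0666 mol/L

0.0666 mol/L


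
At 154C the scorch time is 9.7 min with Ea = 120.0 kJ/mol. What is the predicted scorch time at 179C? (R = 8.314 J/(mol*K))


Convert temperatures: T1 = 154 + 273.15 = 427.15 K, T2 = 179 + 273.15 = 452.15 K
ts2_new = 9.7 * exp(120000 / 8.314 * (1/452.15 - 1/427.15))
1/T2 - 1/T1 = -1.2944e-04
ts2_new = 1.5 min

1.5 min


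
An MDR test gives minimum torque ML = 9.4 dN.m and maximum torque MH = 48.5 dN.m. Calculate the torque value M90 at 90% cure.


M90 = ML + 0.9 * (MH - ML)
M90 = 9.4 + 0.9 * (48.5 - 9.4)
M90 = 9.4 + 0.9 * 39.1
M90 = 44.59 dN.m

44.59 dN.m


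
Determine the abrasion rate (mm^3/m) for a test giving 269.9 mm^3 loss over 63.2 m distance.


Rate = volume_loss / distance
= 269.9 / 63.2
= 4.271 mm^3/m

4.271 mm^3/m


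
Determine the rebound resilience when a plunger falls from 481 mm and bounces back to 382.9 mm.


Resilience = h_rebound / h_drop * 100
= 382.9 / 481 * 100
= 79.6%

79.6%


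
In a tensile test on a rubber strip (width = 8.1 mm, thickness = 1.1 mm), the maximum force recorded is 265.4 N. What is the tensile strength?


Area = width * thickness = 8.1 * 1.1 = 8.91 mm^2
TS = force / area = 265.4 / 8.91 = 29.79 MPa

29.79 MPa


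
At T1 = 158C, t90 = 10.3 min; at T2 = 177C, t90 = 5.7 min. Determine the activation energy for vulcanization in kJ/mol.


T1 = 431.15 K, T2 = 450.15 K
1/T1 - 1/T2 = 9.7897e-05
ln(t1/t2) = ln(10.3/5.7) = 0.5917
Ea = 8.314 * 0.5917 / 9.7897e-05 = 50248.9835 J/mol
Ea = 50.25 kJ/mol

50.25 kJ/mol


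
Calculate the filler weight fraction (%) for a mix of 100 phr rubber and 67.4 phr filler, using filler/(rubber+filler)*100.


Filler % = filler / (rubber + filler) * 100
= 67.4 / (100 + 67.4) * 100
= 67.4 / 167.4 * 100
= 40.26%

40.26%


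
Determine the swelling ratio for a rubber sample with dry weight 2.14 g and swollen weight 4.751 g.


Q = W_swollen / W_dry
Q = 4.751 / 2.14
Q = 2.22

Q = 2.22


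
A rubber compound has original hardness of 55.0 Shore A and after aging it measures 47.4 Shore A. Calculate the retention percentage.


Retention = aged / original * 100
= 47.4 / 55.0 * 100
= 86.2%

86.2%


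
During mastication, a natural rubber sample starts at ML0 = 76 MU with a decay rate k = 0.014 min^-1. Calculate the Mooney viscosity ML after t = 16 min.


ML = ML0 * exp(-k * t)
ML = 76 * exp(-0.014 * 16)
ML = 76 * 0.7993
ML = 60.75 MU

60.75 MU


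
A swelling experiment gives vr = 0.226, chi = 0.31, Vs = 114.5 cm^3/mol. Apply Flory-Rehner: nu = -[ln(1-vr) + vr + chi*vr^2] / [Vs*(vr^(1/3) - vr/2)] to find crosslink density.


ln(1 - vr) = ln(1 - 0.226) = -0.2562
Numerator = -((-0.2562) + 0.226 + 0.31 * 0.226^2) = 0.0143
Denominator = 114.5 * (0.226^(1/3) - 0.226/2) = 56.8057
nu = 0.0143 / 56.8057 = 2.5261e-04 mol/cm^3

2.5261e-04 mol/cm^3


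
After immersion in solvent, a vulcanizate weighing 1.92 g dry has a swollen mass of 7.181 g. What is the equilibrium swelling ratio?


Q = W_swollen / W_dry
Q = 7.181 / 1.92
Q = 3.74

Q = 3.74


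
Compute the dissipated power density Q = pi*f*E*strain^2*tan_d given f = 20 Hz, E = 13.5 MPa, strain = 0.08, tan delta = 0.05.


Q = pi * f * E * strain^2 * tan_d
= pi * 20 * 13.5 * 0.08^2 * 0.05
= pi * 20 * 13.5 * 0.0064 * 0.05
= 0.2714

Q = 0.2714


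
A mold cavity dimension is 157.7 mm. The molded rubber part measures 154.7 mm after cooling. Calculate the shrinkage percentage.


Shrinkage = (mold - part) / mold * 100
= (157.7 - 154.7) / 157.7 * 100
= 3.0 / 157.7 * 100
= 1.9%

1.9%


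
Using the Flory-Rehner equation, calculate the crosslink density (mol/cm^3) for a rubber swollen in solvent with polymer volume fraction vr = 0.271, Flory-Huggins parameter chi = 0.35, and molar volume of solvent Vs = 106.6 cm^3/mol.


ln(1 - vr) = ln(1 - 0.271) = -0.3161
Numerator = -((-0.3161) + 0.271 + 0.35 * 0.271^2) = 0.0194
Denominator = 106.6 * (0.271^(1/3) - 0.271/2) = 54.5395
nu = 0.0194 / 54.5395 = 3.5529e-04 mol/cm^3

3.5529e-04 mol/cm^3


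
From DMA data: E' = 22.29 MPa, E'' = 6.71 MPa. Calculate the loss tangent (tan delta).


tan delta = E'' / E'
= 6.71 / 22.29
= 0.301

tan delta = 0.301


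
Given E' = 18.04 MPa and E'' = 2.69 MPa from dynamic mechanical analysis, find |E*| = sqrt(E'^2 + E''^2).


|E*| = sqrt(E'^2 + E''^2)
= sqrt(18.04^2 + 2.69^2)
= sqrt(325.4416 + 7.2361)
= 18.239 MPa

18.239 MPa


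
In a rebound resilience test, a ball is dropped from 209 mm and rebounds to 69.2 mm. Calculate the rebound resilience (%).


Resilience = h_rebound / h_drop * 100
= 69.2 / 209 * 100
= 33.1%

33.1%


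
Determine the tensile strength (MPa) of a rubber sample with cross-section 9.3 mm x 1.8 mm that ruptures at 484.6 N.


Area = width * thickness = 9.3 * 1.8 = 16.74 mm^2
TS = force / area = 484.6 / 16.74 = 28.95 MPa

28.95 MPa


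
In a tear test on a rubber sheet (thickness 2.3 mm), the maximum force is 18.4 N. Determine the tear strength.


Tear strength = force / thickness
= 18.4 / 2.3
= 8.0 N/mm

8.0 N/mm


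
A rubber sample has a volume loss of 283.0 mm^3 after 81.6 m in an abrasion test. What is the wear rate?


Rate = volume_loss / distance
= 283.0 / 81.6
= 3.468 mm^3/m

3.468 mm^3/m


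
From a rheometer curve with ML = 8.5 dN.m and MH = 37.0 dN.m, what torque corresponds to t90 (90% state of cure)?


M90 = ML + 0.9 * (MH - ML)
M90 = 8.5 + 0.9 * (37.0 - 8.5)
M90 = 8.5 + 0.9 * 28.5
M90 = 34.15 dN.m

34.15 dN.m


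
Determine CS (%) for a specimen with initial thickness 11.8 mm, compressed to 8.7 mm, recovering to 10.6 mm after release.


CS = (t0 - recovered) / (t0 - ts) * 100
= (11.8 - 10.6) / (11.8 - 8.7) * 100
= 1.2 / 3.1 * 100
= 38.7%

38.7%


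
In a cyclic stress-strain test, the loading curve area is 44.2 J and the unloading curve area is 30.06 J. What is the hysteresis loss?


Hysteresis loss = loading - unloading
= 44.2 - 30.06
= 14.14 J

14.14 J


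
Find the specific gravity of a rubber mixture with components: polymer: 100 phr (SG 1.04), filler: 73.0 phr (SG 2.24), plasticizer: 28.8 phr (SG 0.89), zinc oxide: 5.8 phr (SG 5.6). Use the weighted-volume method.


Sum of weights = 207.6
Volume contributions:
  polymer: 100/1.04 = 96.1538
  filler: 73.0/2.24 = 32.5893
  plasticizer: 28.8/0.89 = 32.3596
  zinc oxide: 5.8/5.6 = 1.0357
Sum of volumes = 162.1384
SG = 207.6 / 162.1384 = 1.28

SG = 1.28


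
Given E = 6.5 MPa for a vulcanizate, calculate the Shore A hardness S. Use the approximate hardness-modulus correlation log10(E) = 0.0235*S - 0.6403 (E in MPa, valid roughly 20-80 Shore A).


log10(E) = 0.0235*S - 0.6403  =>  S = (log10(E) + 0.6403) / 0.0235
log10(6.5) = 0.812913
S = (0.812913 + 0.6403) / 0.0235 = 1.453213 / 0.0235
S = 61.8

Shore A = 61.8


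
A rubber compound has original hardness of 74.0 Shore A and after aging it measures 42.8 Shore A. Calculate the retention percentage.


Retention = aged / original * 100
= 42.8 / 74.0 * 100
= 57.8%

57.8%


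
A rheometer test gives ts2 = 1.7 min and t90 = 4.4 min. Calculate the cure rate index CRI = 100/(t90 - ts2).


CRI = 100 / (t90 - ts2)
= 100 / (4.4 - 1.7)
= 100 / 2.7
= 37.04 min^-1

37.04 min^-1


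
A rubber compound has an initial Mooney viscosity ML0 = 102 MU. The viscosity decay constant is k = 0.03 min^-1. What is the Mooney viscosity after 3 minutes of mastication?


ML = ML0 * exp(-k * t)
ML = 102 * exp(-0.03 * 3)
ML = 102 * 0.9139
ML = 93.22 MU

93.22 MU


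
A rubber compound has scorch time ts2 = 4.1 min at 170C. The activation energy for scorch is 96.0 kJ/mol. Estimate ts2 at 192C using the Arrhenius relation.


Convert temperatures: T1 = 170 + 273.15 = 443.15 K, T2 = 192 + 273.15 = 465.15 K
ts2_new = 4.1 * exp(96000 / 8.314 * (1/465.15 - 1/443.15))
1/T2 - 1/T1 = -1.0673e-04
ts2_new = 1.2 min

1.2 min


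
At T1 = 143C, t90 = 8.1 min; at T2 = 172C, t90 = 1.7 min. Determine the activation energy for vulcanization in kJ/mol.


T1 = 416.15 K, T2 = 445.15 K
1/T1 - 1/T2 = 1.5655e-04
ln(t1/t2) = ln(8.1/1.7) = 1.5612
Ea = 8.314 * 1.5612 / 1.5655e-04 = 82915.7061 J/mol
Ea = 82.92 kJ/mol

82.92 kJ/mol


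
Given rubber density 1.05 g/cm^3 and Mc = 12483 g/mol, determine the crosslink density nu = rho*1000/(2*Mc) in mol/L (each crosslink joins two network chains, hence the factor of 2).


nu = rho * 1000 / (2 * Mc)
nu = 1.05 * 1000 / (2 * 12483)
nu = 1050.0 / 24966
nu = 0.0421 mol/L

0.0421 mol/L


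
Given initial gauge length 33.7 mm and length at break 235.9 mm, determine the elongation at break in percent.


Elongation = (Lf - L0) / L0 * 100
= (235.9 - 33.7) / 33.7 * 100
= 202.2 / 33.7 * 100
= 600.0%

600.0%


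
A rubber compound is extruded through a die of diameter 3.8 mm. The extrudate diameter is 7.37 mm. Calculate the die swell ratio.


Die swell ratio = D_extrudate / D_die
= 7.37 / 3.8
= 1.939

Die swell = 1.939


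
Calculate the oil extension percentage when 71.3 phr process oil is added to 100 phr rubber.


Oil % = oil / (100 + oil) * 100
= 71.3 / (100 + 71.3) * 100
= 71.3 / 171.3 * 100
= 41.62%

41.62%


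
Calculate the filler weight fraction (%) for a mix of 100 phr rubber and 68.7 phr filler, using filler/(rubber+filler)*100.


Filler % = filler / (rubber + filler) * 100
= 68.7 / (100 + 68.7) * 100
= 68.7 / 168.7 * 100
= 40.72%

40.72%


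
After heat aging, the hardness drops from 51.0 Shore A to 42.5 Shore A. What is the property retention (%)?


Retention = aged / original * 100
= 42.5 / 51.0 * 100
= 83.3%

83.3%


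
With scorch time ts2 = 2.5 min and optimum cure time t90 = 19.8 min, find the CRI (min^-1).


CRI = 100 / (t90 - ts2)
= 100 / (19.8 - 2.5)
= 100 / 17.3
= 5.78 min^-1

5.78 min^-1


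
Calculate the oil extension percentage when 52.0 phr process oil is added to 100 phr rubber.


Oil % = oil / (100 + oil) * 100
= 52.0 / (100 + 52.0) * 100
= 52.0 / 152.0 * 100
= 34.21%

34.21%


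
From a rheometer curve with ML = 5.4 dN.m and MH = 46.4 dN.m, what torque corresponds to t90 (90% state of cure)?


M90 = ML + 0.9 * (MH - ML)
M90 = 5.4 + 0.9 * (46.4 - 5.4)
M90 = 5.4 + 0.9 * 41.0
M90 = 42.3 dN.m

42.3 dN.m


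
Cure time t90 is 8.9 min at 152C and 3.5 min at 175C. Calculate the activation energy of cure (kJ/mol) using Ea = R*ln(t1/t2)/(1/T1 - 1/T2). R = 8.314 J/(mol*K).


T1 = 425.15 K, T2 = 448.15 K
1/T1 - 1/T2 = 1.2072e-04
ln(t1/t2) = ln(8.9/3.5) = 0.9333
Ea = 8.314 * 0.9333 / 1.2072e-04 = 64278.1833 J/mol
Ea = 64.28 kJ/mol

64.28 kJ/mol


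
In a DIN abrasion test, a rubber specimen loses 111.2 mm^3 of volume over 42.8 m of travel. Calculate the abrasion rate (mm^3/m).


Rate = volume_loss / distance
= 111.2 / 42.8
= 2.598 mm^3/m

2.598 mm^3/m


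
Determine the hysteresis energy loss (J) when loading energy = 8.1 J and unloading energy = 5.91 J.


Hysteresis loss = loading - unloading
= 8.1 - 5.91
= 2.19 J

2.19 J


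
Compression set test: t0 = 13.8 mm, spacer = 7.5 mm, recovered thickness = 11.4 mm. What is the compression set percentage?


CS = (t0 - recovered) / (t0 - ts) * 100
= (13.8 - 11.4) / (13.8 - 7.5) * 100
= 2.4 / 6.3 * 100
= 38.1%

38.1%


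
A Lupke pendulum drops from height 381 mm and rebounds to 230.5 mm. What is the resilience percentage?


Resilience = h_rebound / h_drop * 100
= 230.5 / 381 * 100
= 60.5%

60.5%


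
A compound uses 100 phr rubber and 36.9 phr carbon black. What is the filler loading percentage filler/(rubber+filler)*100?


Filler % = filler / (rubber + filler) * 100
= 36.9 / (100 + 36.9) * 100
= 36.9 / 136.9 * 100
= 26.95%

26.95%


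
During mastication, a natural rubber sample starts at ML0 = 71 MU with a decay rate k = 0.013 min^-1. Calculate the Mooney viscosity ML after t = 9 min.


ML = ML0 * exp(-k * t)
ML = 71 * exp(-0.013 * 9)
ML = 71 * 0.8896
ML = 63.16 MU

63.16 MU


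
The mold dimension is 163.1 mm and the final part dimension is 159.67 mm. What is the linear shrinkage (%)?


Shrinkage = (mold - part) / mold * 100
= (163.1 - 159.67) / 163.1 * 100
= 3.43 / 163.1 * 100
= 2.1%

2.1%


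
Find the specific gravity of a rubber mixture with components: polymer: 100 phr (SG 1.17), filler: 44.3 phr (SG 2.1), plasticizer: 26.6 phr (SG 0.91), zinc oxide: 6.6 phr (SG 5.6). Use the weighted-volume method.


Sum of weights = 177.5
Volume contributions:
  polymer: 100/1.17 = 85.4701
  filler: 44.3/2.1 = 21.0952
  plasticizer: 26.6/0.91 = 29.2308
  zinc oxide: 6.6/5.6 = 1.1786
Sum of volumes = 136.9747
SG = 177.5 / 136.9747 = 1.296

SG = 1.296


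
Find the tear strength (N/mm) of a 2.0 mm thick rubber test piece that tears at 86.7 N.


Tear strength = force / thickness
= 86.7 / 2.0
= 43.35 N/mm

43.35 N/mm


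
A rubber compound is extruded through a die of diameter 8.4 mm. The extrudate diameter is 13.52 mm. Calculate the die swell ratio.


Die swell ratio = D_extrudate / D_die
= 13.52 / 8.4
= 1.61

Die swell = 1.61


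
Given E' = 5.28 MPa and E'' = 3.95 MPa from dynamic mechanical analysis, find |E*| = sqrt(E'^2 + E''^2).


|E*| = sqrt(E'^2 + E''^2)
= sqrt(5.28^2 + 3.95^2)
= sqrt(27.8784 + 15.6025)
= 6.594 MPa

6.594 MPa


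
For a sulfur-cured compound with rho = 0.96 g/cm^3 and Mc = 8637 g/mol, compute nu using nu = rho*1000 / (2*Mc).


nu = rho * 1000 / (2 * Mc)
nu = 0.96 * 1000 / (2 * 8637)
nu = 960.0 / 17274
nu = 0.0556 mol/L

0.0556 mol/L


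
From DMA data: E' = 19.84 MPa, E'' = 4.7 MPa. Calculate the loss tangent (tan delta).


tan delta = E'' / E'
= 4.7 / 19.84
= 0.2369

tan delta = 0.2369


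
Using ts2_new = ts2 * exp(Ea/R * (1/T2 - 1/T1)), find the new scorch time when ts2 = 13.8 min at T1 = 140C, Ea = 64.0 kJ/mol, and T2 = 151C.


Convert temperatures: T1 = 140 + 273.15 = 413.15 K, T2 = 151 + 273.15 = 424.15 K
ts2_new = 13.8 * exp(64000 / 8.314 * (1/424.15 - 1/413.15))
1/T2 - 1/T1 = -6.2772e-05
ts2_new = 8.51 min

8.51 min


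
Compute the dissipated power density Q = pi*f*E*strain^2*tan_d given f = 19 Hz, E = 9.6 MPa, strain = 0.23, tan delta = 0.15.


Q = pi * f * E * strain^2 * tan_d
= pi * 19 * 9.6 * 0.23^2 * 0.15
= pi * 19 * 9.6 * 0.0529 * 0.15
= 4.5470

Q = 4.5470


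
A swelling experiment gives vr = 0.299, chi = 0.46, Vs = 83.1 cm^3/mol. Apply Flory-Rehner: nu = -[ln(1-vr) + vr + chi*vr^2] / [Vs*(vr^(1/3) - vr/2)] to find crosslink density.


ln(1 - vr) = ln(1 - 0.299) = -0.3552
Numerator = -((-0.3552) + 0.299 + 0.46 * 0.299^2) = 0.0151
Denominator = 83.1 * (0.299^(1/3) - 0.299/2) = 43.1445
nu = 0.0151 / 43.1445 = 3.5052e-04 mol/cm^3

3.5052e-04 mol/cm^3


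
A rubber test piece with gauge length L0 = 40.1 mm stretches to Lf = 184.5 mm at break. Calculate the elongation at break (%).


Elongation = (Lf - L0) / L0 * 100
= (184.5 - 40.1) / 40.1 * 100
= 144.4 / 40.1 * 100
= 360.1%

360.1%


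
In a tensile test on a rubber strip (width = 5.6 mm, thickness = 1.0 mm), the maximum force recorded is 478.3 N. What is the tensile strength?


Area = width * thickness = 5.6 * 1.0 = 5.6 mm^2
TS = force / area = 478.3 / 5.6 = 85.41 MPa

85.41 MPa


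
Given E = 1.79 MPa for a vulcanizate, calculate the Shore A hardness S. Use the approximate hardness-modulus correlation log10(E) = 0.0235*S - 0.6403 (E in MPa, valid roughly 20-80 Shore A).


log10(E) = 0.0235*S - 0.6403  =>  S = (log10(E) + 0.6403) / 0.0235
log10(1.79) = 0.252853
S = (0.252853 + 0.6403) / 0.0235 = 0.893153 / 0.0235
S = 38.0

Shore A = 38.0


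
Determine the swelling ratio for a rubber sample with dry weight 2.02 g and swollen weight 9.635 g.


Q = W_swollen / W_dry
Q = 9.635 / 2.02
Q = 4.77

Q = 4.77


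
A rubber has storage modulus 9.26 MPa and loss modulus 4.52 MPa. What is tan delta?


tan delta = E'' / E'
= 4.52 / 9.26
= 0.4881

tan delta = 0.4881


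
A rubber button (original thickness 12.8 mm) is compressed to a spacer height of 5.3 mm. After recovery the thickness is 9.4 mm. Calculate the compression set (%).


CS = (t0 - recovered) / (t0 - ts) * 100
= (12.8 - 9.4) / (12.8 - 5.3) * 100
= 3.4 / 7.5 * 100
= 45.3%

45.3%


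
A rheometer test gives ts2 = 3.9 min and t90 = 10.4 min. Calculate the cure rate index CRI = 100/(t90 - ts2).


CRI = 100 / (t90 - ts2)
= 100 / (10.4 - 3.9)
= 100 / 6.5
= 15.38 min^-1

15.38 min^-1


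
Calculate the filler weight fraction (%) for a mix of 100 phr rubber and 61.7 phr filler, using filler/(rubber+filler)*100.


Filler % = filler / (rubber + filler) * 100
= 61.7 / (100 + 61.7) * 100
= 61.7 / 161.7 * 100
= 38.16%

38.16%


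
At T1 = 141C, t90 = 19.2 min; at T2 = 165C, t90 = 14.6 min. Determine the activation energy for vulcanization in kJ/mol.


T1 = 414.15 K, T2 = 438.15 K
1/T1 - 1/T2 = 1.3226e-04
ln(t1/t2) = ln(19.2/14.6) = 0.2739
Ea = 8.314 * 0.2739 / 1.3226e-04 = 17216.8404 J/mol
Ea = 17.22 kJ/mol

17.22 kJ/mol


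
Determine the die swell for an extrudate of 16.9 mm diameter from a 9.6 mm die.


Die swell ratio = D_extrudate / D_die
= 16.9 / 9.6
= 1.76

Die swell = 1.76


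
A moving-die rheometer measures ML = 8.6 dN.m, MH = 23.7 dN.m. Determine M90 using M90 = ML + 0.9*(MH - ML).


M90 = ML + 0.9 * (MH - ML)
M90 = 8.6 + 0.9 * (23.7 - 8.6)
M90 = 8.6 + 0.9 * 15.1
M90 = 22.19 dN.m

22.19 dN.m


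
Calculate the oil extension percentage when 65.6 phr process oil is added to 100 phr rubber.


Oil % = oil / (100 + oil) * 100
= 65.6 / (100 + 65.6) * 100
= 65.6 / 165.6 * 100
= 39.61%

39.61%


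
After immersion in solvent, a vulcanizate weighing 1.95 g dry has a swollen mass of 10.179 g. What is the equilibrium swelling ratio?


Q = W_swollen / W_dry
Q = 10.179 / 1.95
Q = 5.22

Q = 5.22


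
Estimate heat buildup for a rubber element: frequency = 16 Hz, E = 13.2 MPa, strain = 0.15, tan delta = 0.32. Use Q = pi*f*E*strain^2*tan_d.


Q = pi * f * E * strain^2 * tan_d
= pi * 16 * 13.2 * 0.15^2 * 0.32
= pi * 16 * 13.2 * 0.0225 * 0.32
= 4.7772

Q = 4.7772


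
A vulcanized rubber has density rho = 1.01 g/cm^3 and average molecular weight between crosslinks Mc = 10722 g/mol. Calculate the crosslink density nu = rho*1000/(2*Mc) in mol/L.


nu = rho * 1000 / (2 * Mc)
nu = 1.01 * 1000 / (2 * 10722)
nu = 1010.0 / 21444
nu = 0.0471 mol/L

0.0471 mol/L


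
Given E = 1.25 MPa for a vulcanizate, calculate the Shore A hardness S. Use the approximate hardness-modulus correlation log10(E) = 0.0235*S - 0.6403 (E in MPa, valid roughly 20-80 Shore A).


log10(E) = 0.0235*S - 0.6403  =>  S = (log10(E) + 0.6403) / 0.0235
log10(1.25) = 0.096910
S = (0.096910 + 0.6403) / 0.0235 = 0.737210 / 0.0235
S = 31.4

Shore A = 31.4


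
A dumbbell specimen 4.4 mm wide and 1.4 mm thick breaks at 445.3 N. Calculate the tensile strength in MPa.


Area = width * thickness = 4.4 * 1.4 = 6.16 mm^2
TS = force / area = 445.3 / 6.16 = 72.29 MPa

72.29 MPa


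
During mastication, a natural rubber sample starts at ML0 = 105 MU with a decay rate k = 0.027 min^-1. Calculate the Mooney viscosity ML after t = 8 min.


ML = ML0 * exp(-k * t)
ML = 105 * exp(-0.027 * 8)
ML = 105 * 0.8057
ML = 84.6 MU

84.6 MU


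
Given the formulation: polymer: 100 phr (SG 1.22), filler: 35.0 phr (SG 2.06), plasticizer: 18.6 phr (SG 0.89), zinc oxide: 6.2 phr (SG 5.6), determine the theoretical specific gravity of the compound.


Sum of weights = 159.8
Volume contributions:
  polymer: 100/1.22 = 81.9672
  filler: 35.0/2.06 = 16.9903
  plasticizer: 18.6/0.89 = 20.8989
  zinc oxide: 6.2/5.6 = 1.1071
Sum of volumes = 120.9635
SG = 159.8 / 120.9635 = 1.321

SG = 1.321


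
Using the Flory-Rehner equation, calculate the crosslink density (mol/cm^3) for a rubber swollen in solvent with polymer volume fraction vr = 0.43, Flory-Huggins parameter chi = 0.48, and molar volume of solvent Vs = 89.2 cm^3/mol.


ln(1 - vr) = ln(1 - 0.43) = -0.5621
Numerator = -((-0.5621) + 0.43 + 0.48 * 0.43^2) = 0.0434
Denominator = 89.2 * (0.43^(1/3) - 0.43/2) = 48.1488
nu = 0.0434 / 48.1488 = 9.0069e-04 mol/cm^3

9.0069e-04 mol/cm^3


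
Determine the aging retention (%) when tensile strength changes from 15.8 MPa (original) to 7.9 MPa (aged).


Retention = aged / original * 100
= 7.9 / 15.8 * 100
= 50.0%

50.0%


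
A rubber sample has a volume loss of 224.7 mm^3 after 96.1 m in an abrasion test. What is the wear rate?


Rate = volume_loss / distance
= 224.7 / 96.1
= 2.338 mm^3/m

2.338 mm^3/m


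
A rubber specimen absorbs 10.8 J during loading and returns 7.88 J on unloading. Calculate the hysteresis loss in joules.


Hysteresis loss = loading - unloading
= 10.8 - 7.88
= 2.92 J

2.92 J


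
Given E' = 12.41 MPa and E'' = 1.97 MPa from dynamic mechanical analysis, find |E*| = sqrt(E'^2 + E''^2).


|E*| = sqrt(E'^2 + E''^2)
= sqrt(12.41^2 + 1.97^2)
= sqrt(154.0081 + 3.8809)
= 12.565 MPa

12.565 MPa


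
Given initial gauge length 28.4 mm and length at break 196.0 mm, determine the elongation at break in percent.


Elongation = (Lf - L0) / L0 * 100
= (196.0 - 28.4) / 28.4 * 100
= 167.6 / 28.4 * 100
= 590.1%

590.1%


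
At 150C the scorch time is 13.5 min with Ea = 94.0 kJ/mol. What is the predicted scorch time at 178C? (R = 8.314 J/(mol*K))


Convert temperatures: T1 = 150 + 273.15 = 423.15 K, T2 = 178 + 273.15 = 451.15 K
ts2_new = 13.5 * exp(94000 / 8.314 * (1/451.15 - 1/423.15))
1/T2 - 1/T1 = -1.4667e-04
ts2_new = 2.57 min

2.57 min


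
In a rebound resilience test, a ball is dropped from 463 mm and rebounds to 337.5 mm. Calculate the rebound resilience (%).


Resilience = h_rebound / h_drop * 100
= 337.5 / 463 * 100
= 72.9%

72.9%


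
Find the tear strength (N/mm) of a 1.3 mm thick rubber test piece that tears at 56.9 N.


Tear strength = force / thickness
= 56.9 / 1.3
= 43.77 N/mm

43.77 N/mm


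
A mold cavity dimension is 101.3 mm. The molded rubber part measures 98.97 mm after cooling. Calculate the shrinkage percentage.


Shrinkage = (mold - part) / mold * 100
= (101.3 - 98.97) / 101.3 * 100
= 2.33 / 101.3 * 100
= 2.3%

2.3%


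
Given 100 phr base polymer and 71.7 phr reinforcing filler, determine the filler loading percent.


Filler % = filler / (rubber + filler) * 100
= 71.7 / (100 + 71.7) * 100
= 71.7 / 171.7 * 100
= 41.76%

41.76%


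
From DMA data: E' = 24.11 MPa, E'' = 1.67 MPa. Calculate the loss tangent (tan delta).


tan delta = E'' / E'
= 1.67 / 24.11
= 0.0693

tan delta = 0.0693


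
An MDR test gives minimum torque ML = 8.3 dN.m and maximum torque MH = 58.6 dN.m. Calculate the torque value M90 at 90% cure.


M90 = ML + 0.9 * (MH - ML)
M90 = 8.3 + 0.9 * (58.6 - 8.3)
M90 = 8.3 + 0.9 * 50.3
M90 = 53.57 dN.m

53.57 dN.m


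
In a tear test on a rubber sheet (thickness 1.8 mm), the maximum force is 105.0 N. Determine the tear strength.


Tear strength = force / thickness
= 105.0 / 1.8
= 58.33 N/mm

58.33 N/mm


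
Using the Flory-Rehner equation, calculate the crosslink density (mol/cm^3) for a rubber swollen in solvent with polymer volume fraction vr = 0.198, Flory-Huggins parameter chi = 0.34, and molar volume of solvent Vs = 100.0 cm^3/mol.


ln(1 - vr) = ln(1 - 0.198) = -0.2206
Numerator = -((-0.2206) + 0.198 + 0.34 * 0.198^2) = 0.0093
Denominator = 100.0 * (0.198^(1/3) - 0.198/2) = 48.3848
nu = 0.0093 / 48.3848 = 1.9257e-04 mol/cm^3

1.9257e-04 mol/cm^3


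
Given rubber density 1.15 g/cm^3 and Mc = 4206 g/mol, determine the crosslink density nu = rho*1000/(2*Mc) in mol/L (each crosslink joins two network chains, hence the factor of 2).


nu = rho * 1000 / (2 * Mc)
nu = 1.15 * 1000 / (2 * 4206)
nu = 1150.0 / 8412
nu = 0.1367 mol/L

0.1367 mol/L


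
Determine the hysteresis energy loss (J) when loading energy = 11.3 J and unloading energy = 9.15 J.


Hysteresis loss = loading - unloading
= 11.3 - 9.15
= 2.15 J

2.15 J


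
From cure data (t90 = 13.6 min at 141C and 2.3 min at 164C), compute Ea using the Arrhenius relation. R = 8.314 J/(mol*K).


T1 = 414.15 K, T2 = 437.15 K
1/T1 - 1/T2 = 1.2704e-04
ln(t1/t2) = ln(13.6/2.3) = 1.7772
Ea = 8.314 * 1.7772 / 1.2704e-04 = 116304.6359 J/mol
Ea = 116.3 kJ/mol

116.3 kJ/mol


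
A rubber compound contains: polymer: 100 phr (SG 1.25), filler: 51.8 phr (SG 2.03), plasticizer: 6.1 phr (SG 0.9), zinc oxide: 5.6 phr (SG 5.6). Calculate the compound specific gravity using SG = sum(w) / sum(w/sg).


Sum of weights = 163.5
Volume contributions:
  polymer: 100/1.25 = 80.0000
  filler: 51.8/2.03 = 25.5172
  plasticizer: 6.1/0.9 = 6.7778
  zinc oxide: 5.6/5.6 = 1.0000
Sum of volumes = 113.2950
SG = 163.5 / 113.2950 = 1.443

SG = 1.443


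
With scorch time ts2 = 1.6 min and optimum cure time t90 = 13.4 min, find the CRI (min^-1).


CRI = 100 / (t90 - ts2)
= 100 / (13.4 - 1.6)
= 100 / 11.8
= 8.47 min^-1

8.47 min^-1


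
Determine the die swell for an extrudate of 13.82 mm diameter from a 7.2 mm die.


Die swell ratio = D_extrudate / D_die
= 13.82 / 7.2
= 1.919

Die swell = 1.919


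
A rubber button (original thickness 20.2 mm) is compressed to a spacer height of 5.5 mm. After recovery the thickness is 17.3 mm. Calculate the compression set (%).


CS = (t0 - recovered) / (t0 - ts) * 100
= (20.2 - 17.3) / (20.2 - 5.5) * 100
= 2.9 / 14.7 * 100
= 19.7%

19.7%


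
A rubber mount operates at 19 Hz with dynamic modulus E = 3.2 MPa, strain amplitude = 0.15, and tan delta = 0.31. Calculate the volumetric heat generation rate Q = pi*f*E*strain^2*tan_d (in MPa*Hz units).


Q = pi * f * E * strain^2 * tan_d
= pi * 19 * 3.2 * 0.15^2 * 0.31
= pi * 19 * 3.2 * 0.0225 * 0.31
= 1.3323

Q = 1.3323


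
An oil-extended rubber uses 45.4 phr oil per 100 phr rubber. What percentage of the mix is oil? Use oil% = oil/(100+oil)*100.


Oil % = oil / (100 + oil) * 100
= 45.4 / (100 + 45.4) * 100
= 45.4 / 145.4 * 100
= 31.22%

31.22%


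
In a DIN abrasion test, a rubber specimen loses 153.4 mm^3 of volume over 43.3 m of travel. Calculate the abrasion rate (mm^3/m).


Rate = volume_loss / distance
= 153.4 / 43.3
= 3.543 mm^3/m

3.543 mm^3/m


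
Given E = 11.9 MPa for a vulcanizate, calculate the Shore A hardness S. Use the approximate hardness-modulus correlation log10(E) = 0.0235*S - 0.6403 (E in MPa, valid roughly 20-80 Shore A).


log10(E) = 0.0235*S - 0.6403  =>  S = (log10(E) + 0.6403) / 0.0235
log10(11.9) = 1.075547
S = (1.075547 + 0.6403) / 0.0235 = 1.715847 / 0.0235
S = 73.0

Shore A = 73.0


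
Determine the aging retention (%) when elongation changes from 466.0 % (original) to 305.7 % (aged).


Retention = aged / original * 100
= 305.7 / 466.0 * 100
= 65.6%

65.6%


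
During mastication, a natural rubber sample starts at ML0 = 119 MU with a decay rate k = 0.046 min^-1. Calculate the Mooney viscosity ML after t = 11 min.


ML = ML0 * exp(-k * t)
ML = 119 * exp(-0.046 * 11)
ML = 119 * 0.6029
ML = 71.75 MU

71.75 MU


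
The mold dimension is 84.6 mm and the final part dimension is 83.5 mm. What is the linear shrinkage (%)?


Shrinkage = (mold - part) / mold * 100
= (84.6 - 83.5) / 84.6 * 100
= 1.1 / 84.6 * 100
= 1.3%

1.3%


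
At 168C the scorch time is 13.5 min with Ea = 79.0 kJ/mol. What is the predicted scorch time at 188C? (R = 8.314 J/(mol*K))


Convert temperatures: T1 = 168 + 273.15 = 441.15 K, T2 = 188 + 273.15 = 461.15 K
ts2_new = 13.5 * exp(79000 / 8.314 * (1/461.15 - 1/441.15))
1/T2 - 1/T1 = -9.8311e-05
ts2_new = 5.3 min

5.3 min


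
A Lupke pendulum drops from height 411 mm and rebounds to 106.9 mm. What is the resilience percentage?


Resilience = h_rebound / h_drop * 100
= 106.9 / 411 * 100
= 26.0%

26.0%


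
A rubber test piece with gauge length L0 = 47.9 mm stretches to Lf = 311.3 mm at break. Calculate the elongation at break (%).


Elongation = (Lf - L0) / L0 * 100
= (311.3 - 47.9) / 47.9 * 100
= 263.4 / 47.9 * 100
= 549.9%

549.9%


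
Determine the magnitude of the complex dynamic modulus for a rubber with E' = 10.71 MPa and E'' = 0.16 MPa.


|E*| = sqrt(E'^2 + E''^2)
= sqrt(10.71^2 + 0.16^2)
= sqrt(114.7041 + 0.0256)
= 10.711 MPa

10.711 MPa


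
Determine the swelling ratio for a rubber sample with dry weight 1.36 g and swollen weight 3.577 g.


Q = W_swollen / W_dry
Q = 3.577 / 1.36
Q = 2.63

Q = 2.63


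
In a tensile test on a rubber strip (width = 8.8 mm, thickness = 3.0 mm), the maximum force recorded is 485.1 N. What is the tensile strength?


Area = width * thickness = 8.8 * 3.0 = 26.4 mm^2
TS = force / area = 485.1 / 26.4 = 18.38 MPa

18.38 MPa


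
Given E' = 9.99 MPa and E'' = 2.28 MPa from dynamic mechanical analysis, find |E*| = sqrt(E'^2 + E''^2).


|E*| = sqrt(E'^2 + E''^2)
= sqrt(9.99^2 + 2.28^2)
= sqrt(99.8001 + 5.1984)
= 10.247 MPa

10.247 MPa


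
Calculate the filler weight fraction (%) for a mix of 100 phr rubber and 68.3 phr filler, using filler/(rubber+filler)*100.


Filler % = filler / (rubber + filler) * 100
= 68.3 / (100 + 68.3) * 100
= 68.3 / 168.3 * 100
= 40.58%

40.58%


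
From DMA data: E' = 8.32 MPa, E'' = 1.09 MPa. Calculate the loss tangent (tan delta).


tan delta = E'' / E'
= 1.09 / 8.32
= 0.131

tan delta = 0.131


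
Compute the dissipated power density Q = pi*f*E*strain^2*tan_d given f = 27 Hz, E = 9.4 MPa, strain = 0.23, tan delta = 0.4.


Q = pi * f * E * strain^2 * tan_d
= pi * 27 * 9.4 * 0.23^2 * 0.4
= pi * 27 * 9.4 * 0.0529 * 0.4
= 16.8716

Q = 16.8716


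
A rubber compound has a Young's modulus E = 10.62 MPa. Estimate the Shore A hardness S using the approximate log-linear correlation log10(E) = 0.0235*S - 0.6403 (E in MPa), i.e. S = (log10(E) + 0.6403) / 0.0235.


log10(E) = 0.0235*S - 0.6403  =>  S = (log10(E) + 0.6403) / 0.0235
log10(10.62) = 1.026125
S = (1.026125 + 0.6403) / 0.0235 = 1.666425 / 0.0235
S = 70.9

Shore A = 70.9


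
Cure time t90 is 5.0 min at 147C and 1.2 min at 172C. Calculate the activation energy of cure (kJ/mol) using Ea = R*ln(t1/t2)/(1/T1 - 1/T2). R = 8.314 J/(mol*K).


T1 = 420.15 K, T2 = 445.15 K
1/T1 - 1/T2 = 1.3367e-04
ln(t1/t2) = ln(5.0/1.2) = 1.4271
Ea = 8.314 * 1.4271 / 1.3367e-04 = 88764.6695 J/mol
Ea = 88.76 kJ/mol

88.76 kJ/mol


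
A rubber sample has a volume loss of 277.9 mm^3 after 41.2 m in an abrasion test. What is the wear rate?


Rate = volume_loss / distance
= 277.9 / 41.2
= 6.745 mm^3/m

6.745 mm^3/m


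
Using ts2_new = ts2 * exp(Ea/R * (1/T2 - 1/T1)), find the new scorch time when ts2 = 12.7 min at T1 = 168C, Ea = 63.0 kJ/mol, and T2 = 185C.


Convert temperatures: T1 = 168 + 273.15 = 441.15 K, T2 = 185 + 273.15 = 458.15 K
ts2_new = 12.7 * exp(63000 / 8.314 * (1/458.15 - 1/441.15))
1/T2 - 1/T1 = -8.4111e-05
ts2_new = 6.71 min

6.71 min


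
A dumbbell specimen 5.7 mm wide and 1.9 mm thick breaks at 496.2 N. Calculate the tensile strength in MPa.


Area = width * thickness = 5.7 * 1.9 = 10.83 mm^2
TS = force / area = 496.2 / 10.83 = 45.82 MPa

45.82 MPa


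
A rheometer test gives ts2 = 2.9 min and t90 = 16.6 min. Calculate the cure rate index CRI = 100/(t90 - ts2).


CRI = 100 / (t90 - ts2)
= 100 / (16.6 - 2.9)
= 100 / 13.7
= 7.3 min^-1

7.3 min^-1


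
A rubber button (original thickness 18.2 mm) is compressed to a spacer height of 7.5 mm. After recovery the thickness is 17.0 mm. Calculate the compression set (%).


CS = (t0 - recovered) / (t0 - ts) * 100
= (18.2 - 17.0) / (18.2 - 7.5) * 100
= 1.2 / 10.7 * 100
= 11.2%

11.2%


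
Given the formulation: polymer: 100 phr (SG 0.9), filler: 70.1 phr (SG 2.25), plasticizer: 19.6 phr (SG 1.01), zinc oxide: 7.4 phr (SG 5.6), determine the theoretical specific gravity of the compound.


Sum of weights = 197.1
Volume contributions:
  polymer: 100/0.9 = 111.1111
  filler: 70.1/2.25 = 31.1556
  plasticizer: 19.6/1.01 = 19.4059
  zinc oxide: 7.4/5.6 = 1.3214
Sum of volumes = 162.9940
SG = 197.1 / 162.9940 = 1.209

SG = 1.209


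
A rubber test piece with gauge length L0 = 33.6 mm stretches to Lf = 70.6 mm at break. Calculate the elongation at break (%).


Elongation = (Lf - L0) / L0 * 100
= (70.6 - 33.6) / 33.6 * 100
= 37.0 / 33.6 * 100
= 110.1%

110.1%


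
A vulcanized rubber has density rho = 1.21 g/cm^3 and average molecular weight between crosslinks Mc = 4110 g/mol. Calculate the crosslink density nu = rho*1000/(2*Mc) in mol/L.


nu = rho * 1000 / (2 * Mc)
nu = 1.21 * 1000 / (2 * 4110)
nu = 1210.0 / 8220
nu = 0.1472 mol/L

0.1472 mol/L


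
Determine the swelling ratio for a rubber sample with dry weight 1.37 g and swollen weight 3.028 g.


Q = W_swollen / W_dry
Q = 3.028 / 1.37
Q = 2.21

Q = 2.21


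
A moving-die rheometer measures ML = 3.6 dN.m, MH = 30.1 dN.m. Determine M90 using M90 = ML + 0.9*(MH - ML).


M90 = ML + 0.9 * (MH - ML)
M90 = 3.6 + 0.9 * (30.1 - 3.6)
M90 = 3.6 + 0.9 * 26.5
M90 = 27.45 dN.m

27.45 dN.m


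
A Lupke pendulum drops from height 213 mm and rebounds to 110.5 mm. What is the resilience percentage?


Resilience = h_rebound / h_drop * 100
= 110.5 / 213 * 100
= 51.9%

51.9%


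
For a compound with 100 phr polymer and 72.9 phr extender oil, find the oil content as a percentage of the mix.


Oil % = oil / (100 + oil) * 100
= 72.9 / (100 + 72.9) * 100
= 72.9 / 172.9 * 100
= 42.16%

42.16%


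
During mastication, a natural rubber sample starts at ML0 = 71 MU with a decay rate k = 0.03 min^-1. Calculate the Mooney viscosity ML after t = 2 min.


ML = ML0 * exp(-k * t)
ML = 71 * exp(-0.03 * 2)
ML = 71 * 0.9418
ML = 66.87 MU

66.87 MU


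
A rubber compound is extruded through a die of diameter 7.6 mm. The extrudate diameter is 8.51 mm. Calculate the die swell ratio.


Die swell ratio = D_extrudate / D_die
= 8.51 / 7.6
= 1.12

Die swell = 1.12


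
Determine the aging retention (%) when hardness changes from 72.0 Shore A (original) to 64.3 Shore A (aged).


Retention = aged / original * 100
= 64.3 / 72.0 * 100
= 89.3%

89.3%


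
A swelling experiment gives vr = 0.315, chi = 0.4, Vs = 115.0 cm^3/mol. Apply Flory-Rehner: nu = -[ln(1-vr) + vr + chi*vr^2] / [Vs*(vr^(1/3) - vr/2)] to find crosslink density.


ln(1 - vr) = ln(1 - 0.315) = -0.3783
Numerator = -((-0.3783) + 0.315 + 0.4 * 0.315^2) = 0.0236
Denominator = 115.0 * (0.315^(1/3) - 0.315/2) = 60.1346
nu = 0.0236 / 60.1346 = 3.9323e-04 mol/cm^3

3.9323e-04 mol/cm^3


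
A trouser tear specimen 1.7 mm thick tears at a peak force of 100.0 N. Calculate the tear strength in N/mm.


Tear strength = force / thickness
= 100.0 / 1.7
= 58.82 N/mm

58.82 N/mm


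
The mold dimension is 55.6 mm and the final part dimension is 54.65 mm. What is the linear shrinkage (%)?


Shrinkage = (mold - part) / mold * 100
= (55.6 - 54.65) / 55.6 * 100
= 0.95 / 55.6 * 100
= 1.71%

1.71%


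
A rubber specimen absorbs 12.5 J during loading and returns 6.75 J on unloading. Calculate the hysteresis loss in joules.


Hysteresis loss = loading - unloading
= 12.5 - 6.75
= 5.75 J

5.75 J


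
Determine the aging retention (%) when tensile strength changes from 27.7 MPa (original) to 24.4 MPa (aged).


Retention = aged / original * 100
= 24.4 / 27.7 * 100
= 88.1%

88.1%


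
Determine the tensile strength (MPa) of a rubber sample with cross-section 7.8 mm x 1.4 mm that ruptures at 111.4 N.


Area = width * thickness = 7.8 * 1.4 = 10.92 mm^2
TS = force / area = 111.4 / 10.92 = 10.2 MPa

10.2 MPa


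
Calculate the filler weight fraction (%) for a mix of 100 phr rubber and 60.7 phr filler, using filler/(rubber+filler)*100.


Filler % = filler / (rubber + filler) * 100
= 60.7 / (100 + 60.7) * 100
= 60.7 / 160.7 * 100
= 37.77%

37.77%


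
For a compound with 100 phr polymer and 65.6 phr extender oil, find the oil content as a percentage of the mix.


Oil % = oil / (100 + oil) * 100
= 65.6 / (100 + 65.6) * 100
= 65.6 / 165.6 * 100
= 39.61%

39.61%


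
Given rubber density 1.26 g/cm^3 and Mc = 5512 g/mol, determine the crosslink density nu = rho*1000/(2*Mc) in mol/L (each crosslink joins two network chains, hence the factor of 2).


nu = rho * 1000 / (2 * Mc)
nu = 1.26 * 1000 / (2 * 5512)
nu = 1260.0 / 11024
nu = 0.1143 mol/L

0.1143 mol/L


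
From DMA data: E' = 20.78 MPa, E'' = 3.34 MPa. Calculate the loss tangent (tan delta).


tan delta = E'' / E'
= 3.34 / 20.78
= 0.1607

tan delta = 0.1607


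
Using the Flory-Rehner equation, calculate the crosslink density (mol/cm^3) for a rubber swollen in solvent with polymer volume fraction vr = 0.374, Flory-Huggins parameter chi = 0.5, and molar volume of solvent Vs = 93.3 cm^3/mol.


ln(1 - vr) = ln(1 - 0.374) = -0.4684
Numerator = -((-0.4684) + 0.374 + 0.5 * 0.374^2) = 0.0245
Denominator = 93.3 * (0.374^(1/3) - 0.374/2) = 49.7740
nu = 0.0245 / 49.7740 = 4.9156e-04 mol/cm^3

4.9156e-04 mol/cm^3
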